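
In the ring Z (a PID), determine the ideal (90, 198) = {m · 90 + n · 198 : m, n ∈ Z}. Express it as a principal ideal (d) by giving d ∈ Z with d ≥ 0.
In the PID Z, (a, b) is generated by gcd(a, b). Compute gcd(198, 90) with the extended Euclidean algorithm, tracking rows (r, s, t) with s·198 + t·90 = r:
  row A: (198, 1, 0)   [1·198 + 0·90 = 198]
  row B: (90, 0, 1)   [0·198 + 1·90 = 90]
  198 = 2·90 + 18   → row C = row A − 2·row B = (18, 1, −2)   [check: 1·198 − 2·90 = 18]
  90 = 5·18 + 0   → remainder 0, stop. gcd = 18 (last nonzero row C).
So gcd(90, 198) = 18, with Bézout identity 1·198 − 2·90 = 18. Containment (⊇): the Bézout identity exhibits 18 as an element of (90, 198), giving (18) ⊆ (90, 198). Containment (⊆): since 18 | 90 and 18 | 198 (90 = 18·5, 198 = 18·11), every Z-linear combination of 90 and 198 is divisible by 18, so (90, 198) ⊆ (18). Therefore (90, 198) = (18), d = 18.

Final answer: (90, 198) = (18); d = 18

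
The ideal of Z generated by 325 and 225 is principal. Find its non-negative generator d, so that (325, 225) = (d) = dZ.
(325, 225) = (25); d = 25

In the PID Z, (a, b) is generated by gcd(a, b). Compute gcd(325, 225) with the extended Euclidean algorithm, tracking rows (r, s, t) with s·325 + t·225 = r:
  row A: (325, 1, 0)   [1·325 + 0·225 = 325]
  row B: (225, 0, 1)   [0·325 + 1·225 = 225]
  325 = 1·225 + 100   → row C = row A − 1·row B = (100, 1, −1)   [check: 1·325 − 1·225 = 100]
  225 = 2·100 + 25   → row D = row B − 2·row C = (25, −2, 3)   [check: −2·325 + 3·225 = 25]
  100 = 4·25 + 0   → remainder 0, stop. gcd = 25 (last nonzero row D).
So gcd(325, 225) = 25, with Bézout identity −2·325 + 3·225 = 25. Containment (⊇): the Bézout identity exhibits 25 as an element of (325, 225), giving (25) ⊆ (325, 225). Containment (⊆): since 25 | 325 and 25 | 225 (325 = 25·13, 225 = 25·9), every Z-linear combination of 325 and 225 is divisible by 25, so (325, 225) ⊆ (25). Therefore (325, 225) = (25), d = 25.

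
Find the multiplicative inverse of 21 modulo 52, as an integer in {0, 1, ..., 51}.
Apply the extended Euclidean algorithm to (52, 21), tracking rows (r, s, t) with s·52 + t·21 = r. Each division r_prev = q·r_cur + r_new produces the new row as (previous row) − q·(current row):
  row A: (52, 1, 0)   [1·52 + 0·21 = 52]
  row B: (21, 0, 1)   [0·52 + 1·21 = 21]
  52 = 2·21 + 10   → row C = row A − 2·row B = (10, 1, −2)   [check: 1·52 − 2·21 = 10]
  21 = 2·10 + 1   → row D = row B − 2·row C = (1, −2, 5)   [check: −2·52 + 5·21 = 1]
  10 = 10·1 + 0   → remainder 0, stop. gcd = 1 (last nonzero row D).
The gcd is 1, so 21 is invertible mod 52. The last nonzero row gives −2·52 + 5·21 = 1, so t = 5. So 21^(−1) ≡ 5 (mod 52). Verify: 21 · 5 = 105 ≡ 1 (mod 52). ✓

Final answer: 21^(−1) ≡ 5 (mod 52)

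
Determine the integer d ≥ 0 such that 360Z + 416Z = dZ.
(360, 416) = (8); d = 8

In the PID Z, (a, b) is generated by gcd(a, b). Compute gcd(416, 360) with the extended Euclidean algorithm, tracking rows (r, s, t) with s·416 + t·360 = r:
  row A: (416, 1, 0)   [1·416 + 0·360 = 416]
  row B: (360, 0, 1)   [0·416 + 1·360 = 360]
  416 = 1·360 + 56   → row C = row A − 1·row B = (56, 1, −1)   [check: 1·416 − 1·360 = 56]
  360 = 6·56 + 24   → row D = row B − 6·row C = (24, −6, 7)   [check: −6·416 + 7·360 = 24]
  56 = 2·24 + 8   → row E = row C − 2·row D = (8, 13, −15)   [check: 13·416 − 15·360 = 8]
  24 = 3·8 + 0   → remainder 0, stop. gcd = 8 (last nonzero row E).
So gcd(360, 416) = 8, with Bézout identity 13·416 − 15·360 = 8. Containment (⊇): the Bézout identity exhibits 8 as an element of (360, 416), giving (8) ⊆ (360, 416). Containment (⊆): since 8 | 360 and 8 | 416 (360 = 8·45, 416 = 8·52), every Z-linear combination of 360 and 416 is divisible by 8, so (360, 416) ⊆ (8). Therefore (360, 416) = (8), d = 8.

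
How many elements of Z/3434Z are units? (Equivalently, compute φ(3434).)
Z/3434Z has φ(3434) = 1600 units

An element a ∈ Z/3434Z is a unit iff gcd(a, 3434) = 1, so the number of units is φ(3434). φ is multiplicative, with φ(p^e) = p^e − p^(e−1). Factorise 3434 = 2 · 17 · 101. Then
  φ(3434) = (2 − 1) · (17 − 1) · (101 − 1) = 1 · 16 · 100 = 1600.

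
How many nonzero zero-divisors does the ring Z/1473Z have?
In Z/1473Z each nonzero element is either a unit (gcd with 1473 is 1) or a zero-divisor (gcd > 1). The number of units is φ(1473): factorise 1473 = 3 · 491, so φ(1473) = (3 − 1) · (491 − 1) = 2 · 490 = 980. The nonzero elements number 1473 − 1 = 1472. Hence the nonzero zero-divisors number 1472 − 980 = 492.

Final answer: Z/1473Z has 492 nonzero zero-divisors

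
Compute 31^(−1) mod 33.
31^(−1) ≡ 16 (mod 33)

Apply the extended Euclidean algorithm to (33, 31), tracking rows (r, s, t) with s·33 + t·31 = r. Each division r_prev = q·r_cur + r_new produces the new row as (previous row) − q·(current row):
  row A: (33, 1, 0)   [1·33 + 0·31 = 33]
  row B: (31, 0, 1)   [0·33 + 1·31 = 31]
  33 = 1·31 + 2   → row C = row A − 1·row B = (2, 1, −1)   [check: 1·33 − 1·31 = 2]
  31 = 15·2 + 1   → row D = row B − 15·row C = (1, −15, 16)   [check: −15·33 + 16·31 = 1]
  2 = 2·1 + 0   → remainder 0, stop. gcd = 1 (last nonzero row D).
The gcd is 1, so 31 is invertible mod 33. The last nonzero row gives −15·33 + 16·31 = 1, so t = 16. So 31^(−1) ≡ 16 (mod 33). Verify: 31 · 16 = 496 ≡ 1 (mod 33). ✓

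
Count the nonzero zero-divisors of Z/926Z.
In Z/926Z each nonzero element is either a unit (gcd with 926 is 1) or a zero-divisor (gcd > 1). The number of units is φ(926): factorise 926 = 2 · 463, so φ(926) = (2 − 1) · (463 − 1) = 1 · 462 = 462. The nonzero elements number 926 − 1 = 925. Hence the nonzero zero-divisors number 925 − 462 = 463.

Final answer: Z/926Z has 463 nonzero zero-divisors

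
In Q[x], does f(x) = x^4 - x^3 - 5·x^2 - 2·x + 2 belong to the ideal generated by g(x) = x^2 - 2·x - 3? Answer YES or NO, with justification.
In Q[x] the ideal (g) consists of all multiples of g, so f ∈ (g) iff g | f, i.e. iff the remainder of f on division by g is 0. Divide f by g (g is monic, so eliminate the leading term of the running remainder at each step):
  leading term x^4: subtract (x^2)·g(x) = x^4 - 2·x^3 - 3·x^2, leaving x^3 - 2·x^2 - 2·x + 2
  leading term x^3: subtract (x)·g(x) = x^3 - 2·x^2 - 3·x, leaving x + 2
The remainder r(x) = x + 2 ≠ 0 (and deg r < deg g), so g ∤ f, i.e. f ∉ (g).

Final answer: NO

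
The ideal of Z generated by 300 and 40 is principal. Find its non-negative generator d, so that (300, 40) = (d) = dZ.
(300, 40) = (20); d = 20

In the PID Z, (a, b) is generated by gcd(a, b). Compute gcd(300, 40) with the extended Euclidean algorithm, tracking rows (r, s, t) with s·300 + t·40 = r:
  row A: (300, 1, 0)   [1·300 + 0·40 = 300]
  row B: (40, 0, 1)   [0·300 + 1·40 = 40]
  300 = 7·40 + 20   → row C = row A − 7·row B = (20, 1, −7)   [check: 1·300 − 7·40 = 20]
  40 = 2·20 + 0   → remainder 0, stop. gcd = 20 (last nonzero row C).
So gcd(300, 40) = 20, with Bézout identity 1·300 − 7·40 = 20. Containment (⊇): the Bézout identity exhibits 20 as an element of (300, 40), giving (20) ⊆ (300, 40). Containment (⊆): since 20 | 300 and 20 | 40 (300 = 20·15, 40 = 20·2), every Z-linear combination of 300 and 40 is divisible by 20, so (300, 40) ⊆ (20). Therefore (300, 40) = (20), d = 20.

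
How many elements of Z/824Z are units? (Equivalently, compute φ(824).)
An element a ∈ Z/824Z is a unit iff gcd(a, 824) = 1, so the number of units is φ(824). φ is multiplicative, with φ(p^e) = p^e − p^(e−1). Factorise 824 = 2^3 · 103. Then
  φ(824) = (2^3 − 2^2) · (103 − 1) = 4 · 102 = 408.

Final answer: Z/824Z has φ(824) = 408 units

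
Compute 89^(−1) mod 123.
Apply the extended Euclidean algorithm to (123, 89), tracking rows (r, s, t) with s·123 + t·89 = r. Each division r_prev = q·r_cur + r_new produces the new row as (previous row) − q·(current row):
  row A: (123, 1, 0)   [1·123 + 0·89 = 123]
  row B: (89, 0, 1)   [0·123 + 1·89 = 89]
  123 = 1·89 + 34   → row C = row A − 1·row B = (34, 1, −1)   [check: 1·123 − 1·89 = 34]
  89 = 2·34 + 21   → row D = row B − 2·row C = (21, −2, 3)   [check: −2·123 + 3·89 = 21]
  34 = 1·21 + 13   → row E = row C − 1·row D = (13, 3, −4)   [check: 3·123 − 4·89 = 13]
  21 = 1·13 + 8   → row F = row D − 1·row E = (8, −5, 7)   [check: −5·123 + 7·89 = 8]
  13 = 1·8 + 5   → row G = row E − 1·row F = (5, 8, −11)   [check: 8·123 − 11·89 = 5]
  8 = 1·5 + 3   → row H = row F − 1·row G = (3, −13, 18)   [check: −13·123 + 18·89 = 3]
  5 = 1·3 + 2   → row I = row G − 1·row H = (2, 21, −29)   [check: 21·123 − 29·89 = 2]
  3 = 1·2 + 1   → row J = row H − 1·row I = (1, −34, 47)   [check: −34·123 + 47·89 = 1]
  2 = 2·1 + 0   → remainder 0, stop. gcd = 1 (last nonzero row J).
The gcd is 1, so 89 is invertible mod 123. The last nonzero row gives −34·123 + 47·89 = 1, so t = 47. So 89^(−1) ≡ 47 (mod 123). Verify: 89 · 47 = 4183 ≡ 1 (mod 123). ✓

Final answer: 89^(−1) ≡ 47 (mod 123)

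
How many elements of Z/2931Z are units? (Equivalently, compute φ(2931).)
An element a ∈ Z/2931Z is a unit iff gcd(a, 2931) = 1, so the number of units is φ(2931). φ is multiplicative, with φ(p^e) = p^e − p^(e−1). Factorise 2931 = 3 · 977. Then
  φ(2931) = (3 − 1) · (977 − 1) = 2 · 976 = 1952.

Final answer: Z/2931Z has φ(2931) = 1952 units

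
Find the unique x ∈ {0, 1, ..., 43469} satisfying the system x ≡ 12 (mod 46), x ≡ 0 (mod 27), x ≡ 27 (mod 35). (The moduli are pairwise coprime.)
x ≡ 25542 (mod 43470); the representative in [0, 43470) is 25542

The moduli 46, 27, 35 are pairwise coprime, so by the CRT there is a unique solution mod 46·27·35 = 43470.
Solve by successive substitution. Start with x ≡ 12 (mod 46).
  Combine with x ≡ 0 (mod 27): write x = 12 + 46·t and require 12 + 46·t ≡ 0 (mod 27), i.e. 46·t ≡ 0 − 12 ≡ 15 (mod 27). Since 46^(−1) ≡ 10 (mod 27) (46 ≡ 19 (mod 27)), t ≡ 10·15 ≡ 15 (mod 27). So x ≡ 12 + 46·15 = 702 (mod 1242).
  Combine with x ≡ 27 (mod 35): write x = 702 + 1242·t and require 702 + 1242·t ≡ 27 (mod 35), i.e. 1242·t ≡ 27 − 702 ≡ 25 (mod 35). Since 1242^(−1) ≡ 33 (mod 35) (1242 ≡ 17 (mod 35)), t ≡ 33·25 ≡ 20 (mod 35). So x ≡ 702 + 1242·20 = 25542 (mod 43470).
Unique solution in [0, 43470): x = 25542.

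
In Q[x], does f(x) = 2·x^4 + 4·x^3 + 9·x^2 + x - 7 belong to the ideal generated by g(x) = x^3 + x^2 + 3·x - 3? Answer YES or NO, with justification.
NO

In Q[x] the ideal (g) consists of all multiples of g, so f ∈ (g) iff g | f, i.e. iff the remainder of f on division by g is 0. Divide f by g (g is monic, so eliminate the leading term of the running remainder at each step):
  leading term 2·x^4: subtract (2·x)·g(x) = 2·x^4 + 2·x^3 + 6·x^2 - 6·x, leaving 2·x^3 + 3·x^2 + 7·x - 7
  leading term 2·x^3: subtract (2)·g(x) = 2·x^3 + 2·x^2 + 6·x - 6, leaving x^2 + x - 1
The remainder r(x) = x^2 + x - 1 ≠ 0 (and deg r < deg g), so g ∤ f, i.e. f ∉ (g).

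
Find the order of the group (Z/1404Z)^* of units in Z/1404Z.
(Z/1404Z)^* consists of the classes a with gcd(a, 1404) = 1, so its order is φ(1404). φ is multiplicative, with φ(p^e) = p^e − p^(e−1). Factorise 1404 = 2^2 · 3^3 · 13. Then
  φ(1404) = (2^2 − 2^1) · (3^3 − 3^2) · (13 − 1) = 2 · 18 · 12 = 432.
Thus |(Z/1404Z)^*| = 432.

Final answer: |(Z/1404Z)^*| = 432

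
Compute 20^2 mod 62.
28

Use repeated squaring. Binary(2) = 10. Walk through the bits of the exponent 2 left-to-right: at each bit after the leading one, square the running value, then multiply by 20 if the bit is 1 (always reducing mod 62):
  bit 1 = 1 (leading): start with 20.
  bit 2 = 0: square 20^2 = 400 ≡ 28 (mod 62).
Final value: 20^2 ≡ 28 (mod 62).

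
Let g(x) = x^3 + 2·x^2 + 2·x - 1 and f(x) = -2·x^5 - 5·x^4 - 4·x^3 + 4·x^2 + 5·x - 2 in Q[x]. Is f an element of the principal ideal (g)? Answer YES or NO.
In Q[x] the ideal (g) consists of all multiples of g, so f ∈ (g) iff g | f, i.e. iff the remainder of f on division by g is 0. Divide f by g (g is monic, so eliminate the leading term of the running remainder at each step):
  leading term -2·x^5: subtract (-2·x^2)·g(x) = -2·x^5 - 4·x^4 - 4·x^3 + 2·x^2, leaving -x^4 + 2·x^2 + 5·x - 2
  leading term -x^4: subtract (-x)·g(x) = -x^4 - 2·x^3 - 2·x^2 + x, leaving 2·x^3 + 4·x^2 + 4·x - 2
  leading term 2·x^3: subtract (2)·g(x) = 2·x^3 + 4·x^2 + 4·x - 2, leaving 0
The remainder is 0, so f(x) = g(x) · h(x) with h(x) = -2·x^2 - x + 2. Hence g | f, i.e. f ∈ (g).

Final answer: YES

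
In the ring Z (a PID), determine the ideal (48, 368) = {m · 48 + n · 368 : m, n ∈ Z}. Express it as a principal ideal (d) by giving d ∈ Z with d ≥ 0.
(48, 368) = (16); d = 16

In the PID Z, (a, b) is generated by gcd(a, b). Compute gcd(368, 48) with the extended Euclidean algorithm, tracking rows (r, s, t) with s·368 + t·48 = r:
  row A: (368, 1, 0)   [1·368 + 0·48 = 368]
  row B: (48, 0, 1)   [0·368 + 1·48 = 48]
  368 = 7·48 + 32   → row C = row A − 7·row B = (32, 1, −7)   [check: 1·368 − 7·48 = 32]
  48 = 1·32 + 16   → row D = row B − 1·row C = (16, −1, 8)   [check: −1·368 + 8·48 = 16]
  32 = 2·16 + 0   → remainder 0, stop. gcd = 16 (last nonzero row D).
So gcd(48, 368) = 16, with Bézout identity −1·368 + 8·48 = 16. Containment (⊇): the Bézout identity exhibits 16 as an element of (48, 368), giving (16) ⊆ (48, 368). Containment (⊆): since 16 | 48 and 16 | 368 (48 = 16·3, 368 = 16·23), every Z-linear combination of 48 and 368 is divisible by 16, so (48, 368) ⊆ (16). Therefore (48, 368) = (16), d = 16.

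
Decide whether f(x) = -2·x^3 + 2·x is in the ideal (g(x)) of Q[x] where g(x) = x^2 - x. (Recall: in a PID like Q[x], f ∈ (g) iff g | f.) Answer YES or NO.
In Q[x] the ideal (g) consists of all multiples of g, so f ∈ (g) iff g | f, i.e. iff the remainder of f on division by g is 0. Divide f by g (g is monic, so eliminate the leading term of the running remainder at each step):
  leading term -2·x^3: subtract (-2·x)·g(x) = -2·x^3 + 2·x^2, leaving -2·x^2 + 2·x
  leading term -2·x^2: subtract (-2)·g(x) = -2·x^2 + 2·x, leaving 0
The remainder is 0, so f(x) = g(x) · h(x) with h(x) = -2·x - 2. Hence g | f, i.e. f ∈ (g).

Final answer: YES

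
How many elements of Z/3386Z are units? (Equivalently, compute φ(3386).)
Z/3386Z has φ(3386) = 1692 units

An element a ∈ Z/3386Z is a unit iff gcd(a, 3386) = 1, so the number of units is φ(3386). φ is multiplicative, with φ(p^e) = p^e − p^(e−1). Factorise 3386 = 2 · 1693. Then
  φ(3386) = (2 − 1) · (1693 − 1) = 1 · 1692 = 1692.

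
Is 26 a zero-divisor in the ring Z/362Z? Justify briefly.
gcd(26, 362) = 2 > 1, so 26 is not a unit in Z/362Z. In Z/nZ every nonzero non-unit is a zero-divisor: explicitly, take b = 362/gcd = 181 ≠ 0 (mod 362); then 26·181 = 4706 = 13·362, i.e. 26·181 ≡ 0 (mod 362). So 26 is a zero-divisor.

Final answer: YES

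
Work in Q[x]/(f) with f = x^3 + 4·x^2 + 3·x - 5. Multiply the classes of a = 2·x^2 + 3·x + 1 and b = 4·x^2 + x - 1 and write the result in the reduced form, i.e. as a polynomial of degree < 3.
a · b ≡ 53·x^2 + 92·x - 91 (mod f(x))

First multiply in Q[x] without reducing: a · b = 8·x^4 + 14·x^3 + 5·x^2 - 2·x - 1. Now divide by f(x) = x^3 + 4·x^2 + 3·x - 5, eliminating the leading term at each step:
  leading term 8·x^4: subtract (8·x)·f(x) = 8·x^4 + 32·x^3 + 24·x^2 - 40·x, leaving -18·x^3 - 19·x^2 + 38·x - 1
  leading term -18·x^3: subtract (-18)·f(x) = -18·x^3 - 72·x^2 - 54·x + 90, leaving 53·x^2 + 92·x - 91
The degree is now < 3, so this is the remainder. Hence a · b ≡ 53·x^2 + 92·x - 91 in Q[x]/(f).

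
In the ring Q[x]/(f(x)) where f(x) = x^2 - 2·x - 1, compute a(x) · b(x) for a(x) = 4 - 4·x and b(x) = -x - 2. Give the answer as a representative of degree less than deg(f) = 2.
a · b ≡ 12·x - 4 (mod f(x))

First multiply in Q[x] without reducing: a · b = 4·x^2 + 4·x - 8. Now divide by f(x) = x^2 - 2·x - 1, eliminating the leading term at each step:
  leading term 4·x^2: subtract (4)·f(x) = 4·x^2 - 8·x - 4, leaving 12·x - 4
The degree is now < 2, so this is the remainder. Hence a · b ≡ 12·x - 4 in Q[x]/(f).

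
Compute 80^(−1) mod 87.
Apply the extended Euclidean algorithm to (87, 80), tracking rows (r, s, t) with s·87 + t·80 = r. Each division r_prev = q·r_cur + r_new produces the new row as (previous row) − q·(current row):
  row A: (87, 1, 0)   [1·87 + 0·80 = 87]
  row B: (80, 0, 1)   [0·87 + 1·80 = 80]
  87 = 1·80 + 7   → row C = row A − 1·row B = (7, 1, −1)   [check: 1·87 − 1·80 = 7]
  80 = 11·7 + 3   → row D = row B − 11·row C = (3, −11, 12)   [check: −11·87 + 12·80 = 3]
  7 = 2·3 + 1   → row E = row C − 2·row D = (1, 23, −25)   [check: 23·87 − 25·80 = 1]
  3 = 3·1 + 0   → remainder 0, stop. gcd = 1 (last nonzero row E).
The gcd is 1, so 80 is invertible mod 87. The last nonzero row gives 23·87 − 25·80 = 1, so t = −25. So 80^(−1) ≡ −25 ≡ 62 (mod 87). Verify: 80 · 62 = 4960 ≡ 1 (mod 87). ✓

Final answer: 80^(−1) ≡ 62 (mod 87)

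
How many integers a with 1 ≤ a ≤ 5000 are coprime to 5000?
The number of a ∈ {1, ..., 5000} with gcd(a, 5000) = 1 is by definition Euler's totient φ(5000). φ is multiplicative, with φ(p^e) = p^e − p^(e−1). Factorise 5000 = 2^3 · 5^4. Then
  φ(5000) = (2^3 − 2^2) · (5^4 − 5^3) = 4 · 500 = 2000.
So there are 2000 such integers.

Final answer: 2000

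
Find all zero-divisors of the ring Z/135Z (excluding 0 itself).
nonzero zero-divisors of Z/135Z = {3, 5, 6, 9, 10, 12, 15, 18, 20, 21, 24, 25, 27, 30, 33, 35, 36, 39, 40, 42, 45, 48, 50, 51, 54, 55, 57, 60, 63, 65, 66, 69, 70, 72, 75, 78, 80, 81, 84, 85, 87, 90, 93, 95, 96, 99, 100, 102, 105, 108, 110, 111, 114, 115, 117, 120, 123, 125, 126, 129, 130, 132}

An element a ∈ Z/135Z (with a ≠ 0) is a zero-divisor iff gcd(a, 135) > 1 (because a is a unit precisely when gcd(a, n) = 1, and in Z/nZ every nonzero, non-unit element is a zero-divisor). Scan a = 1, ..., 134 and keep those with gcd(a, 135) > 1:
  gcd(3, 135) = 3, gcd(5, 135) = 5, gcd(6, 135) = 3, gcd(9, 135) = 9, gcd(10, 135) = 5, gcd(12, 135) = 3, gcd(15, 135) = 15, gcd(18, 135) = 9, gcd(20, 135) = 5, gcd(21, 135) = 3, gcd(24, 135) = 3, gcd(25, 135) = 5, gcd(27, 135) = 27, gcd(30, 135) = 15, gcd(33, 135) = 3, gcd(35, 135) = 5, gcd(36, 135) = 9, gcd(39, 135) = 3, gcd(40, 135) = 5, gcd(42, 135) = 3, gcd(45, 135) = 45, gcd(48, 135) = 3, gcd(50, 135) = 5, gcd(51, 135) = 3, gcd(54, 135) = 27, gcd(55, 135) = 5, gcd(57, 135) = 3, gcd(60, 135) = 15, gcd(63, 135) = 9, gcd(65, 135) = 5, gcd(66, 135) = 3, gcd(69, 135) = 3, gcd(70, 135) = 5, gcd(72, 135) = 9, gcd(75, 135) = 15, gcd(78, 135) = 3, gcd(80, 135) = 5, gcd(81, 135) = 27, gcd(84, 135) = 3, gcd(85, 135) = 5, gcd(87, 135) = 3, gcd(90, 135) = 45, gcd(93, 135) = 3, gcd(95, 135) = 5, gcd(96, 135) = 3, gcd(99, 135) = 9, gcd(100, 135) = 5, gcd(102, 135) = 3, gcd(105, 135) = 15, gcd(108, 135) = 27, gcd(110, 135) = 5, gcd(111, 135) = 3, gcd(114, 135) = 3, gcd(115, 135) = 5, gcd(117, 135) = 9, gcd(120, 135) = 15, gcd(123, 135) = 3, gcd(125, 135) = 5, gcd(126, 135) = 9, gcd(129, 135) = 3, gcd(130, 135) = 5, gcd(132, 135) = 3.
All other a ∈ {1, ..., 134} have gcd(a, 135) = 1 and are units. So the nonzero zero-divisors are exactly the 62 values of a appearing in this scan.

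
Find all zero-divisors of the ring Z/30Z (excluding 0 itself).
nonzero zero-divisors of Z/30Z = {2, 3, 4, 5, 6, 8, 9, 10, 12, 14, 15, 16, 18, 20, 21, 22, 24, 25, 26, 27, 28}

An element a ∈ Z/30Z (with a ≠ 0) is a zero-divisor iff gcd(a, 30) > 1 (because a is a unit precisely when gcd(a, n) = 1, and in Z/nZ every nonzero, non-unit element is a zero-divisor). Scan a = 1, ..., 29 and keep those with gcd(a, 30) > 1:
  gcd(2, 30) = 2, gcd(3, 30) = 3, gcd(4, 30) = 2, gcd(5, 30) = 5, gcd(6, 30) = 6, gcd(8, 30) = 2, gcd(9, 30) = 3, gcd(10, 30) = 10, gcd(12, 30) = 6, gcd(14, 30) = 2, gcd(15, 30) = 15, gcd(16, 30) = 2, gcd(18, 30) = 6, gcd(20, 30) = 10, gcd(21, 30) = 3, gcd(22, 30) = 2, gcd(24, 30) = 6, gcd(25, 30) = 5, gcd(26, 30) = 2, gcd(27, 30) = 3, gcd(28, 30) = 2.
All other a ∈ {1, ..., 29} have gcd(a, 30) = 1 and are units. So the nonzero zero-divisors are exactly the 21 values of a appearing in this scan.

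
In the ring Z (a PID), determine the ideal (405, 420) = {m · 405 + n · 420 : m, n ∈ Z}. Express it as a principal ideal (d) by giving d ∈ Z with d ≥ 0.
In the PID Z, (a, b) is generated by gcd(a, b). Compute gcd(420, 405) with the extended Euclidean algorithm, tracking rows (r, s, t) with s·420 + t·405 = r:
  row A: (420, 1, 0)   [1·420 + 0·405 = 420]
  row B: (405, 0, 1)   [0·420 + 1·405 = 405]
  420 = 1·405 + 15   → row C = row A − 1·row B = (15, 1, −1)   [check: 1·420 − 1·405 = 15]
  405 = 27·15 + 0   → remainder 0, stop. gcd = 15 (last nonzero row C).
So gcd(405, 420) = 15, with Bézout identity 1·420 − 1·405 = 15. Containment (⊇): the Bézout identity exhibits 15 as an element of (405, 420), giving (15) ⊆ (405, 420). Containment (⊆): since 15 | 405 and 15 | 420 (405 = 15·27, 420 = 15·28), every Z-linear combination of 405 and 420 is divisible by 15, so (405, 420) ⊆ (15). Therefore (405, 420) = (15), d = 15.

Final answer: (405, 420) = (15); d = 15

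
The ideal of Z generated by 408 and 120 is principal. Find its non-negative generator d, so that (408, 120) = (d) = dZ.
In the PID Z, (a, b) is generated by gcd(a, b). Compute gcd(408, 120) with the extended Euclidean algorithm, tracking rows (r, s, t) with s·408 + t·120 = r:
  row A: (408, 1, 0)   [1·408 + 0·120 = 408]
  row B: (120, 0, 1)   [0·408 + 1·120 = 120]
  408 = 3·120 + 48   → row C = row A − 3·row B = (48, 1, −3)   [check: 1·408 − 3·120 = 48]
  120 = 2·48 + 24   → row D = row B − 2·row C = (24, −2, 7)   [check: −2·408 + 7·120 = 24]
  48 = 2·24 + 0   → remainder 0, stop. gcd = 24 (last nonzero row D).
So gcd(408, 120) = 24, with Bézout identity −2·408 + 7·120 = 24. Containment (⊇): the Bézout identity exhibits 24 as an element of (408, 120), giving (24) ⊆ (408, 120). Containment (⊆): since 24 | 408 and 24 | 120 (408 = 24·17, 120 = 24·5), every Z-linear combination of 408 and 120 is divisible by 24, so (408, 120) ⊆ (24). Therefore (408, 120) = (24), d = 24.

Final answer: (408, 120) = (24); d = 24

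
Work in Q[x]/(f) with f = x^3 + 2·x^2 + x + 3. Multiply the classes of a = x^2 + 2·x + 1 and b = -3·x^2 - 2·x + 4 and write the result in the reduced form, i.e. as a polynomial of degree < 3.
First multiply in Q[x] without reducing: a · b = -3·x^4 - 8·x^3 - 3·x^2 + 6·x + 4. Now divide by f(x) = x^3 + 2·x^2 + x + 3, eliminating the leading term at each step:
  leading term -3·x^4: subtract (-3·x)·f(x) = -3·x^4 - 6·x^3 - 3·x^2 - 9·x, leaving -2·x^3 + 15·x + 4
  leading term -2·x^3: subtract (-2)·f(x) = -2·x^3 - 4·x^2 - 2·x - 6, leaving 4·x^2 + 17·x + 10
The degree is now < 3, so this is the remainder. Hence a · b ≡ 4·x^2 + 17·x + 10 in Q[x]/(f).

Final answer: a · b ≡ 4·x^2 + 17·x + 10 (mod f(x))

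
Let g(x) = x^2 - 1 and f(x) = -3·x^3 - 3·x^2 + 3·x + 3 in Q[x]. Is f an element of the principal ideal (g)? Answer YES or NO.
YES

In Q[x] the ideal (g) consists of all multiples of g, so f ∈ (g) iff g | f, i.e. iff the remainder of f on division by g is 0. Divide f by g (g is monic, so eliminate the leading term of the running remainder at each step):
  leading term -3·x^3: subtract (-3·x)·g(x) = -3·x^3 + 3·x, leaving 3 - 3·x^2
  leading term -3·x^2: subtract (-3)·g(x) = 3 - 3·x^2, leaving 0
The remainder is 0, so f(x) = g(x) · h(x) with h(x) = -3·x - 3. Hence g | f, i.e. f ∈ (g).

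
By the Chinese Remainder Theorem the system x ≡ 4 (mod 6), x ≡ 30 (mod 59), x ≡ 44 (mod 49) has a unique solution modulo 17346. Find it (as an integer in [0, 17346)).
x ≡ 15724 (mod 17346); the representative in [0, 17346) is 15724

The moduli 6, 59, 49 are pairwise coprime, so by the CRT there is a unique solution mod 6·59·49 = 17346.
Solve by successive substitution. Start with x ≡ 4 (mod 6).
  Combine with x ≡ 30 (mod 59): write x = 4 + 6·t and require 4 + 6·t ≡ 30 (mod 59), i.e. 6·t ≡ 30 − 4 ≡ 26 (mod 59). Since 6^(−1) ≡ 10 (mod 59), t ≡ 10·26 ≡ 24 (mod 59). So x ≡ 4 + 6·24 = 148 (mod 354).
  Combine with x ≡ 44 (mod 49): write x = 148 + 354·t and require 148 + 354·t ≡ 44 (mod 49), i.e. 354·t ≡ 44 − 148 ≡ 43 (mod 49). Since 354^(−1) ≡ 9 (mod 49) (354 ≡ 11 (mod 49)), t ≡ 9·43 ≡ 44 (mod 49). So x ≡ 148 + 354·44 = 15724 (mod 17346).
Unique solution in [0, 17346): x = 15724.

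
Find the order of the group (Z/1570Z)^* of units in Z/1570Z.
|(Z/1570Z)^*| = 624

(Z/1570Z)^* consists of the classes a with gcd(a, 1570) = 1, so its order is φ(1570). φ is multiplicative, with φ(p^e) = p^e − p^(e−1). Factorise 1570 = 2 · 5 · 157. Then
  φ(1570) = (2 − 1) · (5 − 1) · (157 − 1) = 1 · 4 · 156 = 624.
Thus |(Z/1570Z)^*| = 624.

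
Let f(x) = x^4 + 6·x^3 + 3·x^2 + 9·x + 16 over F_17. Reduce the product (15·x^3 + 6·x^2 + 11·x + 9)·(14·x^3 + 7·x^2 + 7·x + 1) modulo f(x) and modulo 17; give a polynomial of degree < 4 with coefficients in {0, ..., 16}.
Multiply as integer polynomials: a · b = 210·x^6 + 189·x^5 + 301·x^4 + 260·x^3 + 146·x^2 + 74·x + 9. Reducing coefficients mod 17: a · b ≡ 6·x^6 + 2·x^5 + 12·x^4 + 5·x^3 + 10·x^2 + 6·x + 9. Now divide by f(x) = x^4 + 6·x^3 + 3·x^2 + 9·x + 16 in F_17[x], eliminating the leading term at each step:
  leading term 6·x^6: subtract (6·x^2)·f(x) = 6·x^6 + 2·x^5 + x^4 + 3·x^3 + 11·x^2, leaving 11·x^4 + 2·x^3 + 16·x^2 + 6·x + 9 (coefficients mod 17)
  leading term 11·x^4: subtract (11)·f(x) = 11·x^4 + 15·x^3 + 16·x^2 + 14·x + 6, leaving 4·x^3 + 9·x + 3 (coefficients mod 17)
The degree is now < 4, so this is the remainder. Hence a · b ≡ 4·x^3 + 9·x + 3 in F_17[x]/(f).

Final answer: a · b ≡ 4·x^3 + 9·x + 3 (mod f(x))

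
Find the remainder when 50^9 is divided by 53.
33

Use repeated squaring. Binary(9) = 1001. Walk through the bits of the exponent 9 left-to-right: at each bit after the leading one, square the running value, then multiply by 50 if the bit is 1 (always reducing mod 53):
  bit 1 = 1 (leading): start with 50.
  bit 2 = 0: square 50^2 = 2500 ≡ 9 (mod 53).
  bit 3 = 0: square 9^2 = 81 ≡ 28 (mod 53).
  bit 4 = 1: square 28^2 = 784 ≡ 42; bit is 1, so multiply 42·50 = 2100 ≡ 33 (mod 53).
Final value: 50^9 ≡ 33 (mod 53).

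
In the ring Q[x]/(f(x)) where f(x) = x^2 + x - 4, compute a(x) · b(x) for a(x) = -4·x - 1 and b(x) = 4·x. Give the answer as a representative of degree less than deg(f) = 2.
a · b ≡ 12·x - 64 (mod f(x))

First multiply in Q[x] without reducing: a · b = -16·x^2 - 4·x. Now divide by f(x) = x^2 + x - 4, eliminating the leading term at each step:
  leading term -16·x^2: subtract (-16)·f(x) = -16·x^2 - 16·x + 64, leaving 12·x - 64
The degree is now < 2, so this is the remainder. Hence a · b ≡ 12·x - 64 in Q[x]/(f).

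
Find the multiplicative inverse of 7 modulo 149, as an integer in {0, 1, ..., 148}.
Apply the extended Euclidean algorithm to (149, 7), tracking rows (r, s, t) with s·149 + t·7 = r. Each division r_prev = q·r_cur + r_new produces the new row as (previous row) − q·(current row):
  row A: (149, 1, 0)   [1·149 + 0·7 = 149]
  row B: (7, 0, 1)   [0·149 + 1·7 = 7]
  149 = 21·7 + 2   → row C = row A − 21·row B = (2, 1, −21)   [check: 1·149 − 21·7 = 2]
  7 = 3·2 + 1   → row D = row B − 3·row C = (1, −3, 64)   [check: −3·149 + 64·7 = 1]
  2 = 2·1 + 0   → remainder 0, stop. gcd = 1 (last nonzero row D).
The gcd is 1, so 7 is invertible mod 149. The last nonzero row gives −3·149 + 64·7 = 1, so t = 64. So 7^(−1) ≡ 64 (mod 149). Verify: 7 · 64 = 448 ≡ 1 (mod 149). ✓

Final answer: 7^(−1) ≡ 64 (mod 149)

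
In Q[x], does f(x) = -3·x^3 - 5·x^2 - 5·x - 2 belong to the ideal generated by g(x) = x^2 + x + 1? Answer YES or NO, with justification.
In Q[x] the ideal (g) consists of all multiples of g, so f ∈ (g) iff g | f, i.e. iff the remainder of f on division by g is 0. Divide f by g (g is monic, so eliminate the leading term of the running remainder at each step):
  leading term -3·x^3: subtract (-3·x)·g(x) = -3·x^3 - 3·x^2 - 3·x, leaving -2·x^2 - 2·x - 2
  leading term -2·x^2: subtract (-2)·g(x) = -2·x^2 - 2·x - 2, leaving 0
The remainder is 0, so f(x) = g(x) · h(x) with h(x) = -3·x - 2. Hence g | f, i.e. f ∈ (g).

Final answer: YES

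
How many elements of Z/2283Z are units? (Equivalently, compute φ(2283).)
An element a ∈ Z/2283Z is a unit iff gcd(a, 2283) = 1, so the number of units is φ(2283). φ is multiplicative, with φ(p^e) = p^e − p^(e−1). Factorise 2283 = 3 · 761. Then
  φ(2283) = (3 − 1) · (761 − 1) = 2 · 760 = 1520.

Final answer: Z/2283Z has φ(2283) = 1520 units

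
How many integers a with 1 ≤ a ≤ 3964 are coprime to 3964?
1980

The number of a ∈ {1, ..., 3964} with gcd(a, 3964) = 1 is by definition Euler's totient φ(3964). φ is multiplicative, with φ(p^e) = p^e − p^(e−1). Factorise 3964 = 2^2 · 991. Then
  φ(3964) = (2^2 − 2^1) · (991 − 1) = 2 · 990 = 1980.
So there are 1980 such integers.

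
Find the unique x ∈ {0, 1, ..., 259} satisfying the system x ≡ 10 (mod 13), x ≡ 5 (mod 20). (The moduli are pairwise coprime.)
x ≡ 205 (mod 260); the representative in [0, 260) is 205

The moduli 13, 20 are pairwise coprime, so by the CRT there is a unique solution mod 13·20 = 260.
Solve by successive substitution. Start with x ≡ 10 (mod 13).
  Combine with x ≡ 5 (mod 20): write x = 10 + 13·t and require 10 + 13·t ≡ 5 (mod 20), i.e. 13·t ≡ 5 − 10 ≡ 15 (mod 20). Since 13^(−1) ≡ 17 (mod 20), t ≡ 17·15 ≡ 15 (mod 20). So x ≡ 10 + 13·15 = 205 (mod 260).
Unique solution in [0, 260): x = 205.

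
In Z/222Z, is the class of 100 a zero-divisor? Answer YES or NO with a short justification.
YES

gcd(100, 222) = 2 > 1, so 100 is not a unit in Z/222Z. In Z/nZ every nonzero non-unit is a zero-divisor: explicitly, take b = 222/gcd = 111 ≠ 0 (mod 222); then 100·111 = 11100 = 50·222, i.e. 100·111 ≡ 0 (mod 222). So 100 is a zero-divisor.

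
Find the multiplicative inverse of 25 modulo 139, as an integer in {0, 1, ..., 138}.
Apply the extended Euclidean algorithm to (139, 25), tracking rows (r, s, t) with s·139 + t·25 = r. Each division r_prev = q·r_cur + r_new produces the new row as (previous row) − q·(current row):
  row A: (139, 1, 0)   [1·139 + 0·25 = 139]
  row B: (25, 0, 1)   [0·139 + 1·25 = 25]
  139 = 5·25 + 14   → row C = row A − 5·row B = (14, 1, −5)   [check: 1·139 − 5·25 = 14]
  25 = 1·14 + 11   → row D = row B − 1·row C = (11, −1, 6)   [check: −1·139 + 6·25 = 11]
  14 = 1·11 + 3   → row E = row C − 1·row D = (3, 2, −11)   [check: 2·139 − 11·25 = 3]
  11 = 3·3 + 2   → row F = row D − 3·row E = (2, −7, 39)   [check: −7·139 + 39·25 = 2]
  3 = 1·2 + 1   → row G = row E − 1·row F = (1, 9, −50)   [check: 9·139 − 50·25 = 1]
  2 = 2·1 + 0   → remainder 0, stop. gcd = 1 (last nonzero row G).
The gcd is 1, so 25 is invertible mod 139. The last nonzero row gives 9·139 − 50·25 = 1, so t = −50. So 25^(−1) ≡ −50 ≡ 89 (mod 139). Verify: 25 · 89 = 2225 ≡ 1 (mod 139). ✓

Final answer: 25^(−1) ≡ 89 (mod 139)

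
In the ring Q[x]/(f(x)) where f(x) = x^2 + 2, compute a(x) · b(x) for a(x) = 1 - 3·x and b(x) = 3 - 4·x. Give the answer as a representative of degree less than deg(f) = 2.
a · b ≡ -13·x - 21 (mod f(x))

First multiply in Q[x] without reducing: a · b = 12·x^2 - 13·x + 3. Now divide by f(x) = x^2 + 2, eliminating the leading term at each step:
  leading term 12·x^2: subtract (12)·f(x) = 12·x^2 + 24, leaving -13·x - 21
The degree is now < 2, so this is the remainder. Hence a · b ≡ -13·x - 21 in Q[x]/(f).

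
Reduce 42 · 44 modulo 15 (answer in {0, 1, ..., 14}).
Reduce the factors first: 42 ≡ 12, 44 ≡ 14 (mod 15), so 42 · 44 ≡ 12 · 14 (mod 15). 12 · 14 = 168. Dividing by 15: 168 = 11·15 + 3. So (42 · 44) mod 15 = 3.

Final answer: 3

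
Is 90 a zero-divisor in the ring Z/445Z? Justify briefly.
gcd(90, 445) = 5 > 1, so 90 is not a unit in Z/445Z. In Z/nZ every nonzero non-unit is a zero-divisor: explicitly, take b = 445/gcd = 89 ≠ 0 (mod 445); then 90·89 = 8010 = 18·445, i.e. 90·89 ≡ 0 (mod 445). So 90 is a zero-divisor.

Final answer: YES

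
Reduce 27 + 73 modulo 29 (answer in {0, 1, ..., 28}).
Reduce the summands first: 73 ≡ 15 (mod 29), so 27 + 73 ≡ 27 + 15 (mod 29). 27 + 15 = 42; 42 = 1·29 + 13, so (27 + 73) mod 29 = 13.

Final answer: 13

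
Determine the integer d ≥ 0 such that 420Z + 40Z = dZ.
In the PID Z, (a, b) is generated by gcd(a, b). Compute gcd(420, 40) with the extended Euclidean algorithm, tracking rows (r, s, t) with s·420 + t·40 = r:
  row A: (420, 1, 0)   [1·420 + 0·40 = 420]
  row B: (40, 0, 1)   [0·420 + 1·40 = 40]
  420 = 10·40 + 20   → row C = row A − 10·row B = (20, 1, −10)   [check: 1·420 − 10·40 = 20]
  40 = 2·20 + 0   → remainder 0, stop. gcd = 20 (last nonzero row C).
So gcd(420, 40) = 20, with Bézout identity 1·420 − 10·40 = 20. Containment (⊇): the Bézout identity exhibits 20 as an element of (420, 40), giving (20) ⊆ (420, 40). Containment (⊆): since 20 | 420 and 20 | 40 (420 = 20·21, 40 = 20·2), every Z-linear combination of 420 and 40 is divisible by 20, so (420, 40) ⊆ (20). Therefore (420, 40) = (20), d = 20.

Final answer: (420, 40) = (20); d = 20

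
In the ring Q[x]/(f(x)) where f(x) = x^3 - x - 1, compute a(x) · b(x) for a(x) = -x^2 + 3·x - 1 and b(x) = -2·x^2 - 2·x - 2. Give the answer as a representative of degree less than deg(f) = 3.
a · b ≡ -6·x - 2 (mod f(x))

First multiply in Q[x] without reducing: a · b = 2·x^4 - 4·x^3 - 2·x^2 - 4·x + 2. Now divide by f(x) = x^3 - x - 1, eliminating the leading term at each step:
  leading term 2·x^4: subtract (2·x)·f(x) = 2·x^4 - 2·x^2 - 2·x, leaving -4·x^3 - 2·x + 2
  leading term -4·x^3: subtract (-4)·f(x) = -4·x^3 + 4·x + 4, leaving -6·x - 2
The degree is now < 3, so this is the remainder. Hence a · b ≡ -6·x - 2 in Q[x]/(f).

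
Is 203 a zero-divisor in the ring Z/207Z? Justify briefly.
gcd(203, 207) = 1, so 203 is a unit in Z/207Z (it has a multiplicative inverse). A unit cannot be a zero-divisor: if 203·b ≡ 0 then multiplying both sides by 203^(−1) gives b ≡ 0. So 203 is not a zero-divisor.

Final answer: NO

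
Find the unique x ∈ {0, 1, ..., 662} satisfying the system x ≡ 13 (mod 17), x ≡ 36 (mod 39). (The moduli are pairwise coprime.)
The moduli 17, 39 are pairwise coprime, so by the CRT there is a unique solution mod 17·39 = 663.
Solve by successive substitution. Start with x ≡ 13 (mod 17).
  Combine with x ≡ 36 (mod 39): write x = 13 + 17·t and require 13 + 17·t ≡ 36 (mod 39), i.e. 17·t ≡ 36 − 13 ≡ 23 (mod 39). Since 17^(−1) ≡ 23 (mod 39), t ≡ 23·23 ≡ 22 (mod 39). So x ≡ 13 + 17·22 = 387 (mod 663).
Unique solution in [0, 663): x = 387.

Final answer: x ≡ 387 (mod 663); the representative in [0, 663) is 387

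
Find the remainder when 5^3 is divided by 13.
8

Use repeated squaring. Binary(3) = 11. Walk through the bits of the exponent 3 left-to-right: at each bit after the leading one, square the running value, then multiply by 5 if the bit is 1 (always reducing mod 13):
  bit 1 = 1 (leading): start with 5.
  bit 2 = 1: square 5^2 = 25 ≡ 12; bit is 1, so multiply 12·5 = 60 ≡ 8 (mod 13).
Final value: 5^3 ≡ 8 (mod 13).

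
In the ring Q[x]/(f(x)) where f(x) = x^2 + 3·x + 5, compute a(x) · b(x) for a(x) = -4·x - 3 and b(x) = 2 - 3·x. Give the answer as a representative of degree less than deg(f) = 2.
First multiply in Q[x] without reducing: a · b = 12·x^2 + x - 6. Now divide by f(x) = x^2 + 3·x + 5, eliminating the leading term at each step:
  leading term 12·x^2: subtract (12)·f(x) = 12·x^2 + 36·x + 60, leaving -35·x - 66
The degree is now < 2, so this is the remainder. Hence a · b ≡ -35·x - 66 in Q[x]/(f).

Final answer: a · b ≡ -35·x - 66 (mod f(x))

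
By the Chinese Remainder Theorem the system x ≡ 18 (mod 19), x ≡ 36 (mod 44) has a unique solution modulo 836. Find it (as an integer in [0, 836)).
x ≡ 740 (mod 836); the representative in [0, 836) is 740

The moduli 19, 44 are pairwise coprime, so by the CRT there is a unique solution mod 19·44 = 836.
Solve by successive substitution. Start with x ≡ 18 (mod 19).
  Combine with x ≡ 36 (mod 44): write x = 18 + 19·t and require 18 + 19·t ≡ 36 (mod 44), i.e. 19·t ≡ 36 − 18 ≡ 18 (mod 44). Since 19^(−1) ≡ 7 (mod 44), t ≡ 7·18 ≡ 38 (mod 44). So x ≡ 18 + 19·38 = 740 (mod 836).
Unique solution in [0, 836): x = 740.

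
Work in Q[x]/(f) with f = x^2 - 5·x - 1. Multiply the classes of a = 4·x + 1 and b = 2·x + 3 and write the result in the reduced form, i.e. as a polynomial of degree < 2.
First multiply in Q[x] without reducing: a · b = 8·x^2 + 14·x + 3. Now divide by f(x) = x^2 - 5·x - 1, eliminating the leading term at each step:
  leading term 8·x^2: subtract (8)·f(x) = 8·x^2 - 40·x - 8, leaving 54·x + 11
The degree is now < 2, so this is the remainder. Hence a · b ≡ 54·x + 11 in Q[x]/(f).

Final answer: a · b ≡ 54·x + 11 (mod f(x))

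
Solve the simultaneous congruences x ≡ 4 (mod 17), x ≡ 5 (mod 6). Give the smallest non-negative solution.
x ≡ 89 (mod 102); the representative in [0, 102) is 89

The moduli 17, 6 are pairwise coprime, so by the CRT there is a unique solution mod 17·6 = 102.
Solve by successive substitution. Start with x ≡ 4 (mod 17).
  Combine with x ≡ 5 (mod 6): write x = 4 + 17·t and require 4 + 17·t ≡ 5 (mod 6), i.e. 17·t ≡ 5 − 4 ≡ 1 (mod 6). Since 17^(−1) ≡ 5 (mod 6) (17 ≡ 5 (mod 6)), t ≡ 5·1 ≡ 5 (mod 6). So x ≡ 4 + 17·5 = 89 (mod 102).
Unique solution in [0, 102): x = 89.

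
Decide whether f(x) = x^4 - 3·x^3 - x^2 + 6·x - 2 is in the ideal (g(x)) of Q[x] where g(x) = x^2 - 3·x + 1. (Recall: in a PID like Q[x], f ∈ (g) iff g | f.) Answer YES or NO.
YES

In Q[x] the ideal (g) consists of all multiples of g, so f ∈ (g) iff g | f, i.e. iff the remainder of f on division by g is 0. Divide f by g (g is monic, so eliminate the leading term of the running remainder at each step):
  leading term x^4: subtract (x^2)·g(x) = x^4 - 3·x^3 + x^2, leaving -2·x^2 + 6·x - 2
  leading term -2·x^2: subtract (-2)·g(x) = -2·x^2 + 6·x - 2, leaving 0
The remainder is 0, so f(x) = g(x) · h(x) with h(x) = x^2 - 2. Hence g | f, i.e. f ∈ (g).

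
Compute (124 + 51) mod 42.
7

Reduce the summands first: 124 ≡ 40, 51 ≡ 9 (mod 42), so 124 + 51 ≡ 40 + 9 (mod 42). 40 + 9 = 49; 49 = 1·42 + 7, so (124 + 51) mod 42 = 7.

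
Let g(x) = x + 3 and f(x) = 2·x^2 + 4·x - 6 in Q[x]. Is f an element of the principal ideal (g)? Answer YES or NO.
YES

In Q[x] the ideal (g) consists of all multiples of g, so f ∈ (g) iff g | f, i.e. iff the remainder of f on division by g is 0. Divide f by g (g is monic, so eliminate the leading term of the running remainder at each step):
  leading term 2·x^2: subtract (2·x)·g(x) = 2·x^2 + 6·x, leaving -2·x - 6
  leading term -2·x: subtract (-2)·g(x) = -2·x - 6, leaving 0
The remainder is 0, so f(x) = g(x) · h(x) with h(x) = 2·x - 2. Hence g | f, i.e. f ∈ (g).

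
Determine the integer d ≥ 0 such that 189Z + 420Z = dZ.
In the PID Z, (a, b) is generated by gcd(a, b). Compute gcd(420, 189) with the extended Euclidean algorithm, tracking rows (r, s, t) with s·420 + t·189 = r:
  row A: (420, 1, 0)   [1·420 + 0·189 = 420]
  row B: (189, 0, 1)   [0·420 + 1·189 = 189]
  420 = 2·189 + 42   → row C = row A − 2·row B = (42, 1, −2)   [check: 1·420 − 2·189 = 42]
  189 = 4·42 + 21   → row D = row B − 4·row C = (21, −4, 9)   [check: −4·420 + 9·189 = 21]
  42 = 2·21 + 0   → remainder 0, stop. gcd = 21 (last nonzero row D).
So gcd(189, 420) = 21, with Bézout identity −4·420 + 9·189 = 21. Containment (⊇): the Bézout identity exhibits 21 as an element of (189, 420), giving (21) ⊆ (189, 420). Containment (⊆): since 21 | 189 and 21 | 420 (189 = 21·9, 420 = 21·20), every Z-linear combination of 189 and 420 is divisible by 21, so (189, 420) ⊆ (21). Therefore (189, 420) = (21), d = 21.

Final answer: (189, 420) = (21); d = 21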